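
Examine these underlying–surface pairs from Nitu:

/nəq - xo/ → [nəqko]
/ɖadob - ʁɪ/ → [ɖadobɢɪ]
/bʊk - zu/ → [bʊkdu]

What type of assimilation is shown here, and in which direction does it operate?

progressive manner assimilation

Underlying /x/ is realised as [k] next to /q/; /q/ itself does not change.
The change fricative → stop matches the manner of the preceding /q/, identifying this as manner assimilation.
Place and voice are unchanged, so the assimilation is partial, not total.
Checking the remaining alternations: /ʁ/ → [ɢ] after /b/ (fricative → stop, matching a stop); /z/ → [d] after /k/ (fricative → stop, matching a stop) — only manner changes, and always toward the preceding segment.
Since the segment that changes follows the conditioning segment, the assimilation is progressive.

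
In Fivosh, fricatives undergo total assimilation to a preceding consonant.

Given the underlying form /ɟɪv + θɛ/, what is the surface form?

[ɟɪvvɛ]

/θ/ is the segment targeted by the rule; it sits immediately after /v/, so it assimilates completely and surfaces as [v].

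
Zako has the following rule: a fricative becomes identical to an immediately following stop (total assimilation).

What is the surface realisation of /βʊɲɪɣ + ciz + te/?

/ɣ/ is the segment targeted by the rule; it sits immediately before /c/, so it assimilates completely and surfaces as [c].
The same rule applies at the second boundary: /z/ → [t] next to /t/.

[βʊɲɪccitte]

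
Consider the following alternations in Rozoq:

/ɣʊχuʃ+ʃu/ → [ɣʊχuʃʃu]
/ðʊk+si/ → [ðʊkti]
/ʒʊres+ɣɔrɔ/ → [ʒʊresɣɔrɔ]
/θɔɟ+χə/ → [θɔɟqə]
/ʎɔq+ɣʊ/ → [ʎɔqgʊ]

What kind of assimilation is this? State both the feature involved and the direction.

progressive manner assimilation

Underlying /s/ is realised as [t] next to /k/; /k/ itself does not change.
/s/ is a fricative while /k/ is a stop; the output [t] is a stop, matching the trigger — so the feature that spreads is manner.
Place and voice are unchanged, so the assimilation is partial, not total.
The same holds elsewhere in the data: /χ/ → [q] after /ɟ/ (fricative → stop, matching a stop); /ɣ/ → [g] after /q/ (fricative → stop, matching a stop) — only manner changes, and always toward the preceding segment.
Nothing changes in [ɣʊχuʃʃu], [ʒʊresɣɔrɔ]: there the adjacent consonants already agree in manner (/ʃ/ and /ʃ/ are both fricatives; /ɣ/ and /s/ are both fricatives), so these forms are consistent with the same rule.
The trigger is the preceding segment, so the direction is progressive (perseverative).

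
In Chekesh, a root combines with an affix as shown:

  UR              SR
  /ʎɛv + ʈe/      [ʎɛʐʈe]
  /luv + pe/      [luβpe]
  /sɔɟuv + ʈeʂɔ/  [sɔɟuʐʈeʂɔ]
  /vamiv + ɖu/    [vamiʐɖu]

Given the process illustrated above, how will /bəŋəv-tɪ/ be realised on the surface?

The data show regressive place assimilation: /v/ → [ʐ] before /ʈ/; /v/ → [β] before /p/; /v/ → [ʐ] before /ɖ/. In each pair only place changes, matching the following consonant, while manner and voice stay constant.
/v/ is a voiced labiodental fricative. The following trigger /t/ is alveolar, so /v/ must become alveolar as well.
A voiced alveolar fricative is [z], so the surface segment is [z].

[bəŋəztɪ]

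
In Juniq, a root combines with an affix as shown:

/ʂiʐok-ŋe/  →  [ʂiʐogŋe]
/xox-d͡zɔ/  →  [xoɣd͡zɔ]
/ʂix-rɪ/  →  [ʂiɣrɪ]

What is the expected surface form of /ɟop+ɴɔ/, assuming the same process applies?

[ɟobɴɔ]

The data show regressive voicing assimilation: /k/ → [g] before /ŋ/; /x/ → [ɣ] before /d͡z/; /x/ → [ɣ] before /r/. In each pair only voicing changes, matching the following consonant, while place and manner stay constant.
The rule targets /p/ (voiceless bilabial stop), which sits before the trigger /ɴ/ (voiced).
A voiced bilabial stop is [b], so the surface segment is [b].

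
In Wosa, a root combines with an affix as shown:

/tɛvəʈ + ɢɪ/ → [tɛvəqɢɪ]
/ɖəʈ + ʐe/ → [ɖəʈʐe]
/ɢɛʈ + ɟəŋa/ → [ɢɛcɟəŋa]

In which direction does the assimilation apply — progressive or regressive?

Underlying /ʈ/ is realised as [q] next to /ɢ/; /ɢ/ itself does not change.
The change retroflex → uvular matches the place of the following /ɢ/, identifying this as place assimilation.
The same holds elsewhere in the data: /ʈ/ → [c] before /ɟ/ (retroflex → palatal, matching palatal) — only place changes, and always toward the following segment.
Nothing changes in [ɖəʈʐe]: there the adjacent consonants already agree in place (/ʈ/ and /ʐ/ are both retroflex), so this form is consistent with the same rule.
Since the segment that changes precedes the conditioning segment, the assimilation is regressive.

regressive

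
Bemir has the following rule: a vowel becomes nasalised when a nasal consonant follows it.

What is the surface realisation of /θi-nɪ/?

[θĩnɪ]

The vowel /i/ is adjacent to the following nasal /n/, so it acquires [+nasal] and surfaces as [ĩ].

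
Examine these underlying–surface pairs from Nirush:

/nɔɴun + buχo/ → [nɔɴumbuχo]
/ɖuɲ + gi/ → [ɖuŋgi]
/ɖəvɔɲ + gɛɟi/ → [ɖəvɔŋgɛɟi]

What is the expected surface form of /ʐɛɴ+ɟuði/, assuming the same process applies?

The data show regressive place assimilation: /n/ → [m] before /b/; /ɲ/ → [ŋ] before /g/. In each pair only place changes, matching the following consonant, while manner and voice stay constant.
The rule targets /ɴ/ (voiced uvular nasal), which sits before the trigger /ɟ/ (palatal).
The voiced palatal nasal is [ɲ], so /ɴ/ → [ɲ].

[ʐɛɲɟuði]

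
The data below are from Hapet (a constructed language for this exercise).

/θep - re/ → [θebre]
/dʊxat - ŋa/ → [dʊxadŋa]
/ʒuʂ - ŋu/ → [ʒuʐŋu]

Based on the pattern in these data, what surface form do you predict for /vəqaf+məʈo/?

[vəqavməʈo]

The data show regressive voicing assimilation: /p/ → [b] before /r/; /t/ → [d] before /ŋ/; /ʂ/ → [ʐ] before /ŋ/. In each pair only voicing changes, matching the following consonant, while place and manner stay constant.
The rule targets /f/ (voiceless labiodental fricative), which sits before the trigger /m/ (voiced).
A voiced labiodental fricative is [v], so the surface segment is [v].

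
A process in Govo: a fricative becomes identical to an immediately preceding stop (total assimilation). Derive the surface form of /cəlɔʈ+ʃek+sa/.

[cəlɔʈʈekka]

/ʃ/ is the segment targeted by the rule; it sits immediately after /ʈ/, so it assimilates completely and surfaces as [ʈ].
The same rule applies at the second boundary: /s/ → [k] next to /k/.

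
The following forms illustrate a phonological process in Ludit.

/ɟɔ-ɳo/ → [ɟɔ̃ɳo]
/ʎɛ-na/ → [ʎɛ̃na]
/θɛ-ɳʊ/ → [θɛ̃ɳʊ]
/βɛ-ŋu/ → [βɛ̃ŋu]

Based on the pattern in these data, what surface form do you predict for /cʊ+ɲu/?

The data show regressive nasality assimilation (vowel nasalisation): /ɔ/ → [ɔ̃] before /ɳ/; /ɛ/ → [ɛ̃] before /n/; /ɛ/ → [ɛ̃] before /ɳ/; /ɛ/ → [ɛ̃] before /ŋ/ — a vowel is nasalised by an immediately following nasal consonant.
/ʊ/ sits next to the nasal /ɲ/ and is therefore nasalised to [ʊ̃].

[cʊ̃ɲu]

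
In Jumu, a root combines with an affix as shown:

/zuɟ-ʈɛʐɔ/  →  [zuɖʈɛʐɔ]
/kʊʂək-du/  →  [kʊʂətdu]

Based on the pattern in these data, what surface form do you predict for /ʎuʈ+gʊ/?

The data show regressive place assimilation: /ɟ/ → [ɖ] before /ʈ/; /k/ → [t] before /d/. In each pair only place changes, matching the following consonant, while manner and voice stay constant.
/ʈ/ is a voiceless retroflex stop. The following trigger /g/ is velar, so /ʈ/ must become velar as well.
Changing only its place to velar gives [k] — the voiceless velar stop.

[ʎukgʊ]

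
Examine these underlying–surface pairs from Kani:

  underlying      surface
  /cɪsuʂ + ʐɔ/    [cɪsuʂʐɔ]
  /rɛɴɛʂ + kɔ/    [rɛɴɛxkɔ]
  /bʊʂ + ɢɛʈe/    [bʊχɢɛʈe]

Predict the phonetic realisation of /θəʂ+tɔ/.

The data show regressive place assimilation: /ʂ/ → [x] before /k/; /ʂ/ → [χ] before /ɢ/. In each pair only place changes, matching the following consonant, while manner and voice stay constant.
Nothing changes in [cɪsuʂʐɔ]: there the adjacent consonants already agree in place (/ʂ/ and /ʐ/ are both retroflex), so this form is consistent with the same rule.
/ʂ/ is a voiceless retroflex fricative. The following trigger /t/ is alveolar, so /ʂ/ must become alveolar as well.
A voiceless alveolar fricative is [s], so the surface segment is [s].

[θəstɔ]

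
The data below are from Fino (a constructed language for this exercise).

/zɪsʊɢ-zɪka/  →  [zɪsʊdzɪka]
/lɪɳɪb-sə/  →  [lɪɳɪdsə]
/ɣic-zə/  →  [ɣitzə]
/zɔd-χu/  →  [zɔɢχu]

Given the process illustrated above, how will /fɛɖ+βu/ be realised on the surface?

The data show regressive place assimilation: /ɢ/ → [d] before /z/; /b/ → [d] before /s/; /c/ → [t] before /z/; /d/ → [ɢ] before /χ/. In each pair only place changes, matching the following consonant, while manner and voice stay constant.
/ɖ/ is a voiced retroflex stop. The following trigger /β/ is bilabial, so /ɖ/ must become bilabial as well.
A voiced bilabial stop is [b], so the surface segment is [b].

[fɛbβu]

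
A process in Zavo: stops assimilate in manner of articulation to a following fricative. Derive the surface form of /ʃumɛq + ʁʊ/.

[ʃumɛχʁʊ]

/q/ is a voiceless uvular stop. The following trigger /ʁ/ is a fricative, so /q/ must become a fricative as well.
A voiceless uvular fricative is [χ], so the surface segment is [χ].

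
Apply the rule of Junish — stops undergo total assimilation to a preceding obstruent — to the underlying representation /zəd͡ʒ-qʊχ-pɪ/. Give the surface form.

[zəd͡ʒd͡ʒʊχχɪ]

/q/ is the segment targeted by the rule; it sits immediately after /d͡ʒ/, so it assimilates completely and surfaces as [d͡ʒ].
The same rule applies at the second boundary: /p/ → [χ] next to /χ/.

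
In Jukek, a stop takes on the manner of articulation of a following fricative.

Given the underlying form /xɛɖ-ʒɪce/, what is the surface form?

The rule targets /ɖ/ (voiced retroflex stop), which sits before the trigger /ʒ/ (fricative).
A voiced retroflex fricative is [ʐ], so the surface segment is [ʐ].

[xɛʐʒɪce]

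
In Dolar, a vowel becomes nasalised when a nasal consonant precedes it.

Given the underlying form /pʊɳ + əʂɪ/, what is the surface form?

/ə/ sits next to the nasal /ɳ/ and is therefore nasalised to [ə̃].

[pʊɳə̃ʂɪ]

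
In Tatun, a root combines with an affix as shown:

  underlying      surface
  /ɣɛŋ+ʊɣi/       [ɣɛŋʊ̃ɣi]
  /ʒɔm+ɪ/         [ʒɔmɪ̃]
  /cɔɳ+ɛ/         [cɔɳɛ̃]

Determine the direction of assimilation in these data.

progressive

The vowel /ʊ/ surfaces as nasalised [ʊ̃] next to the preceding nasal /ŋ/ — it has acquired the [+nasal] feature of its neighbour.
Likewise in the remaining data: /ɪ/ → [ɪ̃] after /m/; /ɛ/ → [ɛ̃] after /ɳ/ — each time a vowel is nasalised next to a preceding nasal.
Because the conditioning nasal is to the left of the vowel that changes, the process is progressive (perseverative).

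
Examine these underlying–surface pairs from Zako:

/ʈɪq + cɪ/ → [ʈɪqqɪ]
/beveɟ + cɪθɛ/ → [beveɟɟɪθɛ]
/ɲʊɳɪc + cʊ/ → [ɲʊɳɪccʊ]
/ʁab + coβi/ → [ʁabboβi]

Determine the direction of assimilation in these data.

progressive

Comparing underlying and surface forms, /c/ → [q] is the alternation; the neighbouring /q/ is constant.
The output [q] is identical to the trigger /q/ — every feature (place, manner, voicing) has been copied — so this is total assimilation.
The remaining alternations confirm this: /c/ → [ɟ] after /ɟ/; /c/ → [b] after /b/ — in each case the output is a copy of the preceding consonant.
In [ɲʊɳɪccʊ] the two consonants at the boundary are already identical (/c/ + /c/), so the rule applies vacuously and nothing changes.
The trigger is the preceding segment, so the direction is progressive (perseverative).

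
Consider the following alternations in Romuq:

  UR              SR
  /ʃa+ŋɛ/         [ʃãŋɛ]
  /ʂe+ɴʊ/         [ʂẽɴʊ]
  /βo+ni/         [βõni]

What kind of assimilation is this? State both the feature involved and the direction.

regressive nasality assimilation (vowel nasalisation)

The vowel /a/ surfaces as nasalised [ã] next to the following nasal /ŋ/ — it has acquired the [+nasal] feature of its neighbour.
Likewise in the remaining data: /e/ → [ẽ] before /ɴ/; /o/ → [õ] before /n/ — each time a vowel is nasalised next to a following nasal.
Because the conditioning nasal is to the right of the vowel that changes, the process is regressive (anticipatory).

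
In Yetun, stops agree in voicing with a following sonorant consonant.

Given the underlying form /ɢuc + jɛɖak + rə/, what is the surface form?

The rule targets /c/ (voiceless palatal stop), which sits before the trigger /j/ (voiced).
Changing only its voicing to voiced gives [ɟ] — the voiced palatal stop.
The same rule applies at the second boundary: /k/ → [g] next to /r/.

[ɢuɟjɛɖagrə]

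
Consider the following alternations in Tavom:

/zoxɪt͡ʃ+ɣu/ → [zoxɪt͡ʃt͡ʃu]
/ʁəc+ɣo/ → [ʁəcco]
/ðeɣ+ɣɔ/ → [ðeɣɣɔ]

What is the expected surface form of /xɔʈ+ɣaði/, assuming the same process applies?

The data show progressive total assimilation (/ɣ/ → [t͡ʃ] after /t͡ʃ/; /ɣ/ → [c] after /c/): in every case the target segment becomes identical to its preceding neighbour, copying more than a single feature.
In [ðeɣɣɔ] the two consonants at the boundary are already identical (/ɣ/ + /ɣ/), so the rule applies vacuously and nothing changes.
/ɣ/ is the segment targeted by the rule; it sits immediately after /ʈ/, so it assimilates completely and surfaces as [ʈ].

[xɔʈʈaði]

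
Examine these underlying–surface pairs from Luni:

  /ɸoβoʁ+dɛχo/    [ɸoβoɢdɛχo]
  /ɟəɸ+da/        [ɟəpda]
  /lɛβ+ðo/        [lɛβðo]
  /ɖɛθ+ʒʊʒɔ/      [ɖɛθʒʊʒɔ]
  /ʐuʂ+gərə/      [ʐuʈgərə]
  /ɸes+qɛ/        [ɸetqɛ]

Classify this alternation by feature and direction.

regressive manner assimilation

Underlying /ʁ/ is realised as [ɢ] next to /d/; /d/ itself does not change.
The change fricative → stop matches the manner of the following /d/, identifying this as manner assimilation.
Place and voice are unchanged, so the assimilation is partial, not total.
The same holds elsewhere in the data: /ɸ/ → [p] before /d/ (fricative → stop, matching a stop); /ʂ/ → [ʈ] before /g/ (fricative → stop, matching a stop); /s/ → [t] before /q/ (fricative → stop, matching a stop) — only manner changes, and always toward the following segment.
No alternation appears in [lɛβðo], [ɖɛθʒʊʒɔ]: there the adjacent consonants already agree in manner (/β/ and /ð/ are both fricatives; /θ/ and /ʒ/ are both fricatives), so these forms are consistent with the same rule.
The trigger is the following segment, so the direction is regressive (anticipatory).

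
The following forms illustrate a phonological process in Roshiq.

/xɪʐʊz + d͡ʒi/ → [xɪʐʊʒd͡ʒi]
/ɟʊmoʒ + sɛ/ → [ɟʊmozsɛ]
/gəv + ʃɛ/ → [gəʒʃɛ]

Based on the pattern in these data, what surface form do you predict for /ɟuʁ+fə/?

[ɟuvfə]

The data show regressive place assimilation: /z/ → [ʒ] before /d͡ʒ/; /ʒ/ → [z] before /s/; /v/ → [ʒ] before /ʃ/. In each pair only place changes, matching the following consonant, while manner and voice stay constant.
/ʁ/ is a voiced uvular fricative. The following trigger /f/ is labiodental, so /ʁ/ must become labiodental as well.
A voiced labiodental fricative is [v], so the surface segment is [v].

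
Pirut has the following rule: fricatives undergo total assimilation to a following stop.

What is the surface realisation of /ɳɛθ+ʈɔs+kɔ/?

/θ/ is the segment targeted by the rule; it sits immediately before /ʈ/, so it assimilates completely and surfaces as [ʈ].
At the second juncture, /s/ likewise becomes [k] adjacent to /k/.

[ɳɛʈʈɔkkɔ]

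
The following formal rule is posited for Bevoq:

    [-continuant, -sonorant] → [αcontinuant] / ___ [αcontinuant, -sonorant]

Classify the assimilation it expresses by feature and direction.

regressive manner assimilation

The rule copies [continuant] (continuancy) from the environment onto the target stops; since [±continuant] encodes the stop/fricative manner contrast, the assimilating dimension is manner.
Since the environment is written after the underscore, the trigger follows the target; the direction is regressive.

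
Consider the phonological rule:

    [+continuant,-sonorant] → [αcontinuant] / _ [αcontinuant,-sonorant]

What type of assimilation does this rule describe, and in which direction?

The rule copies [continuant] (continuancy) from the environment onto the target fricatives; since [±continuant] encodes the stop/fricative manner contrast, the assimilating dimension is manner.
Since the environment is written after the underscore, the trigger follows the target; the direction is regressive.

regressive manner assimilation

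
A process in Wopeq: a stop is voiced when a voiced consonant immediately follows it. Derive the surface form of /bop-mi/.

The rule targets /p/ (voiceless bilabial stop), which sits before the trigger /m/ (voiced).
The voiced bilabial stop is [b], so /p/ → [b].

[bobmi]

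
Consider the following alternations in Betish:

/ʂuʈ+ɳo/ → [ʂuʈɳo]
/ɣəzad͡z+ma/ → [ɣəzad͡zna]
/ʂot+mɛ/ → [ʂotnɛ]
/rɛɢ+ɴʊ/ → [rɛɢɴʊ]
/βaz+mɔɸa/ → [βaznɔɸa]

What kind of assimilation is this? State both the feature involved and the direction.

progressive place assimilation

The segment that alternates is /m/, which surfaces as [n] when adjacent to /d͡z/.
The change bilabial → alveolar matches the place of the preceding /d͡z/, identifying this as place assimilation.
Manner and voice are unchanged, so the assimilation is partial, not total.
Checking the remaining alternations: /m/ → [n] after /t/ (bilabial → alveolar, matching alveolar); /m/ → [n] after /z/ (bilabial → alveolar, matching alveolar) — only place changes, and always toward the preceding segment.
No alternation appears in [ʂuʈɳo], [rɛɢɴʊ]: there the adjacent consonants already agree in place (/ɳ/ and /ʈ/ are both retroflex; /ɴ/ and /ɢ/ are both uvular), so these forms are consistent with the same rule.
The trigger is the preceding segment, so the direction is progressive (perseverative).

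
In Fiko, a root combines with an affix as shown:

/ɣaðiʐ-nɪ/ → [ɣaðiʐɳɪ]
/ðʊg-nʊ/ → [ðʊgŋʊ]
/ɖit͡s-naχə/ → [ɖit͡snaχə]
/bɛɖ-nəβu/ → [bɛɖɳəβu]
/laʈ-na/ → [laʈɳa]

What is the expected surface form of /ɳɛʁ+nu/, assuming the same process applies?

[ɳɛʁɴu]

The data show progressive place assimilation: /n/ → [ɳ] after /ʐ/; /n/ → [ŋ] after /g/; /n/ → [ɳ] after /ɖ/; /n/ → [ɳ] after /ʈ/. In each pair only place changes, matching the preceding consonant, while manner and voice stay constant.
Nothing changes in [ɖit͡snaχə]: there the adjacent consonants already agree in place (/n/ and /t͡s/ are both alveolar), so this form is consistent with the same rule.
The rule targets /n/ (voiced alveolar nasal), which sits after the trigger /ʁ/ (uvular).
The voiced uvular nasal is [ɴ], so /n/ → [ɴ].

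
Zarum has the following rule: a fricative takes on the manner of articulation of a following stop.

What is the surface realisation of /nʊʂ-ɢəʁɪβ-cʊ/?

[nʊʈɢəʁɪbcʊ]

The rule targets /ʂ/ (voiceless retroflex fricative), which sits before the trigger /ɢ/ (stop).
A voiceless retroflex stop is [ʈ], so the surface segment is [ʈ].
The same rule applies at the second boundary: /β/ → [b] next to /c/.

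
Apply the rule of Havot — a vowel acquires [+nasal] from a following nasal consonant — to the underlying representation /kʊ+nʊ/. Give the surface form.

The vowel /ʊ/ is adjacent to the following nasal /n/, so it acquires [+nasal] and surfaces as [ʊ̃].

[kʊ̃nʊ]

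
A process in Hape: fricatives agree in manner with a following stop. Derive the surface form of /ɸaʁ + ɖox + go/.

/ʁ/ is a voiced uvular fricative. The following trigger /ɖ/ is a stop, so /ʁ/ must become a stop as well.
A voiced uvular stop is [ɢ], so the surface segment is [ɢ].
At the second juncture, /x/ likewise becomes [k] adjacent to /g/.

[ɸaɢɖokgo]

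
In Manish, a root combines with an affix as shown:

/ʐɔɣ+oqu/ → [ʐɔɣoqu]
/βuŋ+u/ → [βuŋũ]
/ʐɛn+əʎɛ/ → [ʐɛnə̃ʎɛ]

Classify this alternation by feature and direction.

The vowel /u/ surfaces as nasalised [ũ] next to the preceding nasal /ŋ/ — it has acquired the [+nasal] feature of its neighbour.
Likewise in the remaining data: /ə/ → [ə̃] after /n/ — each time a vowel is nasalised next to a preceding nasal.
No change occurs in [ʐɔɣoqu] because the vowel at the boundary is adjacent to an oral consonant, not a nasal (/o/ next to /ɣ/).
Because the conditioning nasal is to the left of the vowel that changes, the process is progressive (perseverative).

progressive nasality assimilation (vowel nasalisation)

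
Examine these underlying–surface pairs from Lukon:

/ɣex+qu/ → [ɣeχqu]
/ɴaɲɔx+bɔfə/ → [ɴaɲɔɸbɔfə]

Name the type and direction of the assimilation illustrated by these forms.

The segment that alternates is /x/, which surfaces as [χ] when adjacent to /q/.
The change velar → uvular matches the place of the following /q/, identifying this as place assimilation.
Manner and voice are unchanged, so the assimilation is partial, not total.
The other alternating form patterns the same way: /x/ → [ɸ] before /b/ (velar → bilabial, matching bilabial) — only place changes, and always toward the following segment.
Since the segment that changes precedes the conditioning segment, the assimilation is regressive.

regressive place assimilation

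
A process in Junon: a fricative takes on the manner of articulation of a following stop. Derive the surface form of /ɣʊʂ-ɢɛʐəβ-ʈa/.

/ʂ/ is a voiceless retroflex fricative. The following trigger /ɢ/ is a stop, so /ʂ/ must become a stop as well.
The voiceless retroflex stop is [ʈ], so /ʂ/ → [ʈ].
At the second juncture, /β/ likewise becomes [b] adjacent to /ʈ/.

[ɣʊʈɢɛʐəbʈa]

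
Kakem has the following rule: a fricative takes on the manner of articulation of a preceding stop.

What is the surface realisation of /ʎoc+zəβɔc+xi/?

The rule targets /z/ (voiced alveolar fricative), which sits after the trigger /c/ (stop).
Changing only its manner to stop gives [d] — the voiced alveolar stop.
At the second juncture, /x/ likewise becomes [k] adjacent to /c/.

[ʎocdəβɔcki]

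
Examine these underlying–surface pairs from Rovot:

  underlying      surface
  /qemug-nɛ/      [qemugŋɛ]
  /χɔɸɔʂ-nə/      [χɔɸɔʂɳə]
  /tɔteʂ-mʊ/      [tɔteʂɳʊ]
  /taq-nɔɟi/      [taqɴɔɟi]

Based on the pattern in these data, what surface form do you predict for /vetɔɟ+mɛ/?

The data show progressive place assimilation: /n/ → [ŋ] after /g/; /n/ → [ɳ] after /ʂ/; /m/ → [ɳ] after /ʂ/; /n/ → [ɴ] after /q/. In each pair only place changes, matching the preceding consonant, while manner and voice stay constant.
/m/ is a voiced bilabial nasal. The preceding trigger /ɟ/ is palatal, so /m/ must become palatal as well.
Changing only its place to palatal gives [ɲ] — the voiced palatal nasal.

[vetɔɟɲɛ]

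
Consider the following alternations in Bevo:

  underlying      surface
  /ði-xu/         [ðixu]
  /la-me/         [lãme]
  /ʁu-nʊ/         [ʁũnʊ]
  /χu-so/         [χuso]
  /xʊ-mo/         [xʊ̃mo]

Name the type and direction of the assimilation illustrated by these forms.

regressive nasality assimilation (vowel nasalisation)

The vowel /a/ surfaces as nasalised [ã] next to the following nasal /m/ — it has acquired the [+nasal] feature of its neighbour.
Likewise in the remaining data: /u/ → [ũ] before /n/; /ʊ/ → [ʊ̃] before /m/ — each time a vowel is nasalised next to a following nasal.
No change occurs in [ðixu], [χuso] because the vowel at the boundary is adjacent to an oral consonant, not a nasal (/i/ next to /x/; /u/ next to /s/).
Because the conditioning nasal is to the right of the vowel that changes, the process is regressive (anticipatory).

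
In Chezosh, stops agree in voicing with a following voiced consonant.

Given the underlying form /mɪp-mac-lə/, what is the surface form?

[mɪbmaɟlə]

The rule targets /p/ (voiceless bilabial stop), which sits before the trigger /m/ (voiced).
A voiced bilabial stop is [b], so the surface segment is [b].
At the second juncture, /c/ likewise becomes [ɟ] adjacent to /l/.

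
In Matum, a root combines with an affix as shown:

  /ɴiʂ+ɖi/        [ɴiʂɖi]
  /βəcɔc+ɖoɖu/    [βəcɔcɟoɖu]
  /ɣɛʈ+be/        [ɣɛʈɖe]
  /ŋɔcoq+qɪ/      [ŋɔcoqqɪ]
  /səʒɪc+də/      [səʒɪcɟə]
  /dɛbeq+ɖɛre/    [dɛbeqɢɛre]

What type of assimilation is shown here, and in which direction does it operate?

The segment that alternates is /ɖ/, which surfaces as [ɟ] when adjacent to /c/.
/ɖ/ is retroflex while /c/ is palatal; the output [ɟ] is palatal, matching the trigger — so the feature that spreads is place.
Manner and voice are unchanged, so the assimilation is partial, not total.
Checking the remaining alternations: /b/ → [ɖ] after /ʈ/ (bilabial → retroflex, matching retroflex); /d/ → [ɟ] after /c/ (alveolar → palatal, matching palatal); /ɖ/ → [ɢ] after /q/ (retroflex → uvular, matching uvular) — only place changes, and always toward the preceding segment.
Nothing changes in [ɴiʂɖi], [ŋɔcoqqɪ]: there the adjacent consonants already agree in place (/ɖ/ and /ʂ/ are both retroflex; /q/ and /q/ are both uvular), so these forms are consistent with the same rule.
Since the segment that changes follows the conditioning segment, the assimilation is progressive.

progressive place assimilation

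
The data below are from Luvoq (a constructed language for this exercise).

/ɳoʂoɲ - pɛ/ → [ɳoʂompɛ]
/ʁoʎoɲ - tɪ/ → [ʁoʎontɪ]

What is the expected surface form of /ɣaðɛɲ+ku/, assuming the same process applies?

[ɣaðɛŋku]

The data show regressive place assimilation: /ɲ/ → [m] before /p/; /ɲ/ → [n] before /t/. In each pair only place changes, matching the following consonant, while manner and voice stay constant.
The rule targets /ɲ/ (voiced palatal nasal), which sits before the trigger /k/ (velar).
Changing only its place to velar gives [ŋ] — the voiced velar nasal.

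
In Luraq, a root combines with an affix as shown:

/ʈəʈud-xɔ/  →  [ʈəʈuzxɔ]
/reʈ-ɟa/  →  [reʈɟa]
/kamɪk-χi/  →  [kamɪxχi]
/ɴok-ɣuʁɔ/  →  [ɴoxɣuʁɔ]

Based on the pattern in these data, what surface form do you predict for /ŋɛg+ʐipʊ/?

[ŋɛɣʐipʊ]

The data show regressive manner assimilation: /d/ → [z] before /x/; /k/ → [x] before /χ/; /k/ → [x] before /ɣ/. In each pair only manner changes, matching the following consonant, while place and voice stay constant.
No alternation appears in [reʈɟa]: there the adjacent consonants already agree in manner (/ʈ/ and /ɟ/ are both stops), so this form is consistent with the same rule.
The rule targets /g/ (voiced velar stop), which sits before the trigger /ʐ/ (fricative).
A voiced velar fricative is [ɣ], so the surface segment is [ɣ].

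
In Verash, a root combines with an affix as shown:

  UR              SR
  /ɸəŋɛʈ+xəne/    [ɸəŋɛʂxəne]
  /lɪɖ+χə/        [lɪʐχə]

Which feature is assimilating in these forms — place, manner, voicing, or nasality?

manner

Comparing underlying and surface forms, /ʈ/ → [ʂ] is the alternation; the neighbouring /x/ is constant.
/ʈ/ is a stop while /x/ is a fricative; the output [ʂ] is a fricative, matching the trigger — so the feature that spreads is manner.
The other alternating form patterns the same way: /ɖ/ → [ʐ] before /χ/ (stop → fricative, matching a fricative) — only manner changes, and always toward the following segment.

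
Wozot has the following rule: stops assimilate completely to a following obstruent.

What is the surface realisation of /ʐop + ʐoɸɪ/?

/p/ is the segment targeted by the rule; it sits immediately before /ʐ/, so it assimilates completely and surfaces as [ʐ].

[ʐoʐʐoɸɪ]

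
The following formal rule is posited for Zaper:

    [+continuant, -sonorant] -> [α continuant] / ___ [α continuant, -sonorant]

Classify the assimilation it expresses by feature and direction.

The shared variable α links the value of [continuant] on the target to that of the neighbouring obstruent. [continuant] distinguishes stops from fricatives — a manner-of-articulation feature — so this is manner assimilation.
The conditioning segment sits to the right of the focus bar, meaning the trigger follows the segment that changes — regressive assimilation.

regressive manner assimilation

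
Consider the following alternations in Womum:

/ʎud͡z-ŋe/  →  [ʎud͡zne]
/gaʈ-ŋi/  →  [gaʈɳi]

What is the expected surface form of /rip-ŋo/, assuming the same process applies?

[ripmo]

The data show progressive place assimilation: /ŋ/ → [n] after /d͡z/; /ŋ/ → [ɳ] after /ʈ/. In each pair only place changes, matching the preceding consonant, while manner and voice stay constant.
The rule targets /ŋ/ (voiced velar nasal), which sits after the trigger /p/ (bilabial).
A voiced bilabial nasal is [m], so the surface segment is [m].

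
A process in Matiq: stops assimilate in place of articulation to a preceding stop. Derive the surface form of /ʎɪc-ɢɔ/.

[ʎɪcɟɔ]

The rule targets /ɢ/ (voiced uvular stop), which sits after the trigger /c/ (palatal).
A voiced palatal stop is [ɟ], so the surface segment is [ɟ].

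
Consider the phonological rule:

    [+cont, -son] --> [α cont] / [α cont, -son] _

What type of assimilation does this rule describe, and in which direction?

The shared variable α links the value of [cont] on the target to that of the neighbouring obstruent. [cont] distinguishes stops from fricatives — a manner-of-articulation feature — so this is manner assimilation.
Since the environment is written before the underscore, the trigger precedes the target; the direction is progressive.

progressive manner assimilation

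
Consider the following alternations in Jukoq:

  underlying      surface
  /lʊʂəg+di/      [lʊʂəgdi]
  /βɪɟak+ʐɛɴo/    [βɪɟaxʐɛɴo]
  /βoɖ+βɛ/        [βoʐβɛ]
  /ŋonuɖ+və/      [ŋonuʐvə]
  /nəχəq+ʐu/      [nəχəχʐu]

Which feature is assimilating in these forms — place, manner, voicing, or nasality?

manner

Underlying /k/ is realised as [x] next to /ʐ/; /ʐ/ itself does not change.
/k/ is a stop while /ʐ/ is a fricative; the output [x] is a fricative, matching the trigger — so the feature that spreads is manner.
Checking the remaining alternations: /ɖ/ → [ʐ] before /β/ (stop → fricative, matching a fricative); /ɖ/ → [ʐ] before /v/ (stop → fricative, matching a fricative); /q/ → [χ] before /ʐ/ (stop → fricative, matching a fricative) — only manner changes, and always toward the following segment.
Nothing changes in [lʊʂəgdi]: there the adjacent consonants already agree in manner (/g/ and /d/ are both stops), so this form is consistent with the same rule.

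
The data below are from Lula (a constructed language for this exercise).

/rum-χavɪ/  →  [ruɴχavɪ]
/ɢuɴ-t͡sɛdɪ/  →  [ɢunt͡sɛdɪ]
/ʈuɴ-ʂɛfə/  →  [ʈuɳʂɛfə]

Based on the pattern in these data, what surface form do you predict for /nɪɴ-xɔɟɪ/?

The data show regressive place assimilation: /m/ → [ɴ] before /χ/; /ɴ/ → [n] before /t͡s/; /ɴ/ → [ɳ] before /ʂ/. In each pair only place changes, matching the following consonant, while manner and voice stay constant.
/ɴ/ is a voiced uvular nasal. The following trigger /x/ is velar, so /ɴ/ must become velar as well.
Changing only its place to velar gives [ŋ] — the voiced velar nasal.

[nɪŋxɔɟɪ]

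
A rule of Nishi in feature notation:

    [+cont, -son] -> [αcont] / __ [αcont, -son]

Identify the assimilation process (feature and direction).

The shared variable α links the value of [cont] on the target to that of the neighbouring obstruent. [cont] distinguishes stops from fricatives — a manner-of-articulation feature — so this is manner assimilation.
The conditioning segment sits to the right of the focus bar, meaning the trigger follows the segment that changes — regressive assimilation.

regressive manner assimilation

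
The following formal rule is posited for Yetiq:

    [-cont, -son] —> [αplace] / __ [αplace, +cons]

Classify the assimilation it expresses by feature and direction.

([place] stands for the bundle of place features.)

regressive place assimilation

The shared variable α links the value of the place features (abbreviated [place]) on the target to the same value on the neighbouring segment, so place is the feature that assimilates.
The conditioning segment sits to the right of the focus bar, meaning the trigger follows the segment that changes — regressive assimilation.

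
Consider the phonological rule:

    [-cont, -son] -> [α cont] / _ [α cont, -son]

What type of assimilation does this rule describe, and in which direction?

The shared variable α links the value of [cont] on the target to that of the neighbouring obstruent. [cont] distinguishes stops from fricatives — a manner-of-articulation feature — so this is manner assimilation.
The conditioning segment sits to the right of the focus bar, meaning the trigger follows the segment that changes — regressive assimilation.

regressive manner assimilation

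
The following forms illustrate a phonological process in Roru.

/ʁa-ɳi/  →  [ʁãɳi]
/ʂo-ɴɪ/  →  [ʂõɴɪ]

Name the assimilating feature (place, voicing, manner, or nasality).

nasality

The vowel /a/ surfaces as nasalised [ã] next to the following nasal /ɳ/ — it has acquired the [+nasal] feature of its neighbour.
The other form shows the same pattern: /o/ → [õ] before /ɴ/ — each time a vowel is nasalised next to a following nasal.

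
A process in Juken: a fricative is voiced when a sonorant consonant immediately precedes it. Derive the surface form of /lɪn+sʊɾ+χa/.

[lɪnzʊɾʁa]

/s/ is a voiceless alveolar fricative. The preceding trigger /n/ is voiced, so /s/ must become voiced as well.
The voiced alveolar fricative is [z], so /s/ → [z].
At the second juncture, /χ/ likewise becomes [ʁ] adjacent to /ɾ/.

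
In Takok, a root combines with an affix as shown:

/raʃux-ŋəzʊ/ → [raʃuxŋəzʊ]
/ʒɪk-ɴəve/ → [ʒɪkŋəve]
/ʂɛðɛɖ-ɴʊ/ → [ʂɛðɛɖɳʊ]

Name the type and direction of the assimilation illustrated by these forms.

progressive place assimilation

The segment that alternates is /ɴ/, which surfaces as [ŋ] when adjacent to /k/.
The change uvular → velar matches the place of the preceding /k/, identifying this as place assimilation.
Manner and voice are unchanged, so the assimilation is partial, not total.
The same holds elsewhere in the data: /ɴ/ → [ɳ] after /ɖ/ (uvular → retroflex, matching retroflex) — only place changes, and always toward the preceding segment.
No alternation appears in [raʃuxŋəzʊ]: there the adjacent consonants already agree in place (/ŋ/ and /x/ are both velar), so this form is consistent with the same rule.
Since the segment that changes follows the conditioning segment, the assimilation is progressive.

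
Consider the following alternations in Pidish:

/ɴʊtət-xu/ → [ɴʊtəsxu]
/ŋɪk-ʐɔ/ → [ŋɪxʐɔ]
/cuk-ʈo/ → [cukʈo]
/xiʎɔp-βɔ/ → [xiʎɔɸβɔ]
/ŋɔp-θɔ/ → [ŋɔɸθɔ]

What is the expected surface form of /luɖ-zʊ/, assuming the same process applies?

[luʐzʊ]

The data show regressive manner assimilation: /t/ → [s] before /x/; /k/ → [x] before /ʐ/; /p/ → [ɸ] before /β/; /p/ → [ɸ] before /θ/. In each pair only manner changes, matching the following consonant, while place and voice stay constant.
No alternation appears in [cukʈo]: there the adjacent consonants already agree in manner (/k/ and /ʈ/ are both stops), so this form is consistent with the same rule.
The rule targets /ɖ/ (voiced retroflex stop), which sits before the trigger /z/ (fricative).
A voiced retroflex fricative is [ʐ], so the surface segment is [ʐ].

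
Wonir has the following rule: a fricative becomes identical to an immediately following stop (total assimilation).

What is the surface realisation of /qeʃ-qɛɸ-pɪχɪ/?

/ʃ/ is the segment targeted by the rule; it sits immediately before /q/, so it assimilates completely and surfaces as [q].
The same rule applies at the second boundary: /ɸ/ → [p] next to /p/.

[qeqqɛppɪχɪ]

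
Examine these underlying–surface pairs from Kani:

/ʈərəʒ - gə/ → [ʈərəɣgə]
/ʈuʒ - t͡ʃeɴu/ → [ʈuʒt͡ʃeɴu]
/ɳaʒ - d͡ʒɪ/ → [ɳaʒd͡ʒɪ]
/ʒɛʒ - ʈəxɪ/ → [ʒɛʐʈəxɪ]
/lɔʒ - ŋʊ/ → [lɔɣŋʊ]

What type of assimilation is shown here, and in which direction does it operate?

regressive place assimilation

Underlying /ʒ/ is realised as [ɣ] next to /g/; /g/ itself does not change.
/ʒ/ is postalveolar while /g/ is velar; the output [ɣ] is velar, matching the trigger — so the feature that spreads is place.
Manner and voice are unchanged, so the assimilation is partial, not total.
The other alternating forms pattern the same way: /ʒ/ → [ʐ] before /ʈ/ (postalveolar → retroflex, matching retroflex); /ʒ/ → [ɣ] before /ŋ/ (postalveolar → velar, matching velar) — only place changes, and always toward the following segment.
Nothing changes in [ʈuʒt͡ʃeɴu], [ɳaʒd͡ʒɪ]: there the adjacent consonants already agree in place (/ʒ/ and /t͡ʃ/ are both postalveolar; /ʒ/ and /d͡ʒ/ are both postalveolar), so these forms are consistent with the same rule.
The trigger is the following segment, so the direction is regressive (anticipatory).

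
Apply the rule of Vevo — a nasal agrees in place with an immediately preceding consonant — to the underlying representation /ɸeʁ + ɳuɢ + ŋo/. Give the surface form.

The rule targets /ɳ/ (voiced retroflex nasal), which sits after the trigger /ʁ/ (uvular).
A voiced uvular nasal is [ɴ], so the surface segment is [ɴ].
The same rule applies at the second boundary: /ŋ/ → [ɴ] next to /ɢ/.

[ɸeʁɴuɢɴo]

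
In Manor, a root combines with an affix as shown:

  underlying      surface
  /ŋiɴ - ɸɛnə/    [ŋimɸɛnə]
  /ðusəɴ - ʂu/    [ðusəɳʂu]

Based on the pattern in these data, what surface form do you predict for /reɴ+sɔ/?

[rensɔ]

The data show regressive place assimilation: /ɴ/ → [m] before /ɸ/; /ɴ/ → [ɳ] before /ʂ/. In each pair only place changes, matching the following consonant, while manner and voice stay constant.
/ɴ/ is a voiced uvular nasal. The following trigger /s/ is alveolar, so /ɴ/ must become alveolar as well.
Changing only its place to alveolar gives [n] — the voiced alveolar nasal.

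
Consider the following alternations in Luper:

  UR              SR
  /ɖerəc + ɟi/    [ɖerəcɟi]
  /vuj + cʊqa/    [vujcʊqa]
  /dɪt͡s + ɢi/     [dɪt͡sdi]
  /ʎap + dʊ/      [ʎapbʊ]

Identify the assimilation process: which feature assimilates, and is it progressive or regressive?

progressive place assimilation

Underlying /ɢ/ is realised as [d] next to /t͡s/; /t͡s/ itself does not change.
/ɢ/ is uvular while /t͡s/ is alveolar; the output [d] is alveolar, matching the trigger — so the feature that spreads is place.
Manner and voice are unchanged, so the assimilation is partial, not total.
The other alternating form patterns the same way: /d/ → [b] after /p/ (alveolar → bilabial, matching bilabial) — only place changes, and always toward the preceding segment.
Nothing changes in [ɖerəcɟi], [vujcʊqa]: there the adjacent consonants already agree in place (/ɟ/ and /c/ are both palatal; /c/ and /j/ are both palatal), so these forms are consistent with the same rule.
The trigger is the preceding segment, so the direction is progressive (perseverative).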